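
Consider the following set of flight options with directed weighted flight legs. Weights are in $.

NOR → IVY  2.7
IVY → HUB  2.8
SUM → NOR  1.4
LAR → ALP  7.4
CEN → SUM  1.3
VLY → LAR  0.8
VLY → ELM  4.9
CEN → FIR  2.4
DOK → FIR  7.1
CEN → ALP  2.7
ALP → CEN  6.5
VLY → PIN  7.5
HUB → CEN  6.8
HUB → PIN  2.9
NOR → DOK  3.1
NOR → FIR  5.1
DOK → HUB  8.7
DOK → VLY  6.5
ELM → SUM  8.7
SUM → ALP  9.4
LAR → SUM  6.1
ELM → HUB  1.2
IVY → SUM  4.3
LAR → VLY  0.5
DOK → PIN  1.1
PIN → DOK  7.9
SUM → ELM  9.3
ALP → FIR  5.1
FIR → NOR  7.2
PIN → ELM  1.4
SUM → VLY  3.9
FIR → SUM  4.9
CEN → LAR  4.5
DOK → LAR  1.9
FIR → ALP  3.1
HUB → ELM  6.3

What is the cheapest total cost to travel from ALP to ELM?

$14.8

Candidate routes:
ALP–CEN–LAR–VLY–ELM: 6.5+4.5+0.5+4.9 = 16.4
ALP–FIR–SUM–NOR–DOK–PIN–ELM: 5.1+4.9+1.4+3.1+1.1+1.4 = 17
ALP–CEN–SUM–VLY–ELM: 6.5+1.3+3.9+4.9 = 16.6
ALP–CEN–SUM–NOR–DOK–PIN–ELM: 6.5+1.3+1.4+3.1+1.1+1.4 = 14.8
Cheapest is ALP–CEN–SUM–NOR–DOK–PIN–ELM at $14.8.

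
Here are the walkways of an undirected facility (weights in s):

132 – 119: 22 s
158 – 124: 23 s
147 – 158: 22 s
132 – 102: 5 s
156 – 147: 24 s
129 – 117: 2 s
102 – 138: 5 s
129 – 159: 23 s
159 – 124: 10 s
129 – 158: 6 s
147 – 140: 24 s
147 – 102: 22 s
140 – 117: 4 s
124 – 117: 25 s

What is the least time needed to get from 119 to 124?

94 s

Compare a few routes:
119–132–102–147–158–124: 22+5+22+22+23 = 94
119–132–102–147–140–117–124: 22+5+22+24+4+25 = 102
Cheapest is 119–132–102–147–158–124 at 94 s.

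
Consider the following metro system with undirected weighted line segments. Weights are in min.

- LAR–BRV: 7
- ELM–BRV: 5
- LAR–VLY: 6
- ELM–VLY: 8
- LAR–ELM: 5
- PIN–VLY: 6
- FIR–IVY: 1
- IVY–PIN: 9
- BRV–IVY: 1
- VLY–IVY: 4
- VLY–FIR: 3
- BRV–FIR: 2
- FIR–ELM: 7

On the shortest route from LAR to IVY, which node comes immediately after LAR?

BRV

Enumerating some paths:
LAR - VLY - FIR - IVY: 6+3+1 = 10
LAR - BRV - FIR - IVY: 7+2+1 = 10
LAR - VLY - IVY: 6+4 = 10
LAR - BRV - IVY: 7+1 = 8
Cheapest is LAR - BRV - IVY at 8 min.
So from LAR the first move is to BRV.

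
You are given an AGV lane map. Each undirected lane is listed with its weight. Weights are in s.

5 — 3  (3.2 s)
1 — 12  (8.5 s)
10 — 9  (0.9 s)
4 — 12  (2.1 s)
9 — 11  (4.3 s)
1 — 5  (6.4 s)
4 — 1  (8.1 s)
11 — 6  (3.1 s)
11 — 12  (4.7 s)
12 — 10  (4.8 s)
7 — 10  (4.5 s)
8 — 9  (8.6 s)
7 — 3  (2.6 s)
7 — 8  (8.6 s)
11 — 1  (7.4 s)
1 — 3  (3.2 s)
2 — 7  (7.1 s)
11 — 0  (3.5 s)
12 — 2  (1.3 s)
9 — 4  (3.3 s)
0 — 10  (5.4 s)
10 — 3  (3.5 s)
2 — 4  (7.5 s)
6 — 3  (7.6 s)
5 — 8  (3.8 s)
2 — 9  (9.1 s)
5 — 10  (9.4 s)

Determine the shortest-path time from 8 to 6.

Compare a few routes:
8 → 9 → 11 → 6: 8.6+4.3+3.1 = 16
8 → 5 → 3 → 6: 3.8+3.2+7.6 = 14.6
The minimum is 14.6 s via 8 → 5 → 3 → 6.

14.6 s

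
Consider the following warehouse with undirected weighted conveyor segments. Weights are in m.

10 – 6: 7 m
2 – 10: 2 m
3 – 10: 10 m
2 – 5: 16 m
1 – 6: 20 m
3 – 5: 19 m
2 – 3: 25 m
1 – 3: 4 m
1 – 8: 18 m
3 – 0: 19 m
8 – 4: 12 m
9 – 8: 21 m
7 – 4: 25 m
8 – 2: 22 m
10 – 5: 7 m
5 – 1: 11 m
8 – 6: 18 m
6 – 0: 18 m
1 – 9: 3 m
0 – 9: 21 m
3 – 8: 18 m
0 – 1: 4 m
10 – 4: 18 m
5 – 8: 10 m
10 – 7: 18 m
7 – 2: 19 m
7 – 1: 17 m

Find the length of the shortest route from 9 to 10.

17 m

Enumerating some paths:
9 - 1 - 5 - 10: 3+11+7 = 21
9 - 1 - 3 - 10: 3+4+10 = 17
Cheapest is 9 - 1 - 3 - 10 at 17 m.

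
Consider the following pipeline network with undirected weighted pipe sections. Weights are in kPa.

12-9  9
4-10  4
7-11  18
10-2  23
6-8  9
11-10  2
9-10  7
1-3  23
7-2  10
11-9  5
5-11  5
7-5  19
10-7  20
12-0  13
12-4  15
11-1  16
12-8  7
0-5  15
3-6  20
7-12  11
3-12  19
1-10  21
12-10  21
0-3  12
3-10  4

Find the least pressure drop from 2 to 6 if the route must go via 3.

Shortest 2→3: 2–10–3 = 27
Shortest 3→6: 3–6 = 20
Total via 3: 27 + 20 = 47 kPa.

47 kPa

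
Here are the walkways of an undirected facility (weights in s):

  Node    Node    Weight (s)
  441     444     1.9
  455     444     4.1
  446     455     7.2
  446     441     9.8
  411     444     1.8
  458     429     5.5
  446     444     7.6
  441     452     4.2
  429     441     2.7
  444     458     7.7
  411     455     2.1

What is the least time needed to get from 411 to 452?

7.9 s

Enumerating some paths:
411 → 455 → 444 → 441 → 452: 2.1+4.1+1.9+4.2 = 12.3
411 → 444 → 441 → 452: 1.8+1.9+4.2 = 7.9
The minimum is 7.9 s via 411 → 444 → 441 → 452.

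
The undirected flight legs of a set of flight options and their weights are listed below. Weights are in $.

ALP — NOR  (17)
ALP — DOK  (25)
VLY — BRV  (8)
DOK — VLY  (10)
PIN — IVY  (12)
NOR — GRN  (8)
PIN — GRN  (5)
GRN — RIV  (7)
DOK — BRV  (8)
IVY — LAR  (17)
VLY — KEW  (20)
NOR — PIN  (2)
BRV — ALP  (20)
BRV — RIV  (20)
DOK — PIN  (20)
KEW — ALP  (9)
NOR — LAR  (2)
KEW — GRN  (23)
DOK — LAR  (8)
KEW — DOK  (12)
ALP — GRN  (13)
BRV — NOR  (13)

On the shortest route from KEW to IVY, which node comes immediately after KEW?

Enumerating some paths:
KEW → DOK → LAR → NOR → PIN → IVY: 12+8+2+2+12 = 36
KEW → DOK → LAR → IVY: 12+8+17 = 37
Cheapest is KEW → DOK → LAR → NOR → PIN → IVY at $36.
So from KEW the first move is to DOK.

DOK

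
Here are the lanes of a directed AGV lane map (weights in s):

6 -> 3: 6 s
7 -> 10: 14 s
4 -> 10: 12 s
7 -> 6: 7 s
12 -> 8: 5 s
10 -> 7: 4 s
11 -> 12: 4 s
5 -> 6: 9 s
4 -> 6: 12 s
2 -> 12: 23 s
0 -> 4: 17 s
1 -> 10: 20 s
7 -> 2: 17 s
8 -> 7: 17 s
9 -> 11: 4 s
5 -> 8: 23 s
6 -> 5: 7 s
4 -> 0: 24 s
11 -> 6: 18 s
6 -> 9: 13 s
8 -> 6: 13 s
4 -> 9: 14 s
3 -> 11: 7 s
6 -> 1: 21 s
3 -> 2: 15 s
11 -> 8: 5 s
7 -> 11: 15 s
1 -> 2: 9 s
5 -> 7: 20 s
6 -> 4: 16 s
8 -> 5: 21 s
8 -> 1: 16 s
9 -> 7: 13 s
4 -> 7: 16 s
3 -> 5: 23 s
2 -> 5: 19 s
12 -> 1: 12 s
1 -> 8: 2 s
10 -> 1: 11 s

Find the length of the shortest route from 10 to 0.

Running Dijkstra from 10:
10: 0
7: 4  (via 10)
1: 11  (via 10)
6: 11  (via 7)
8: 13  (via 1)
3: 17  (via 6)
5: 18  (via 6)
11: 19  (via 7)
2: 20  (via 1)
12: 23  (via 11)
9: 24  (via 6)
4: 27  (via 6)
0: 51  (via 4)
Shortest route: 10 → 7 → 6 → 4 → 0 = 51 s.

51 s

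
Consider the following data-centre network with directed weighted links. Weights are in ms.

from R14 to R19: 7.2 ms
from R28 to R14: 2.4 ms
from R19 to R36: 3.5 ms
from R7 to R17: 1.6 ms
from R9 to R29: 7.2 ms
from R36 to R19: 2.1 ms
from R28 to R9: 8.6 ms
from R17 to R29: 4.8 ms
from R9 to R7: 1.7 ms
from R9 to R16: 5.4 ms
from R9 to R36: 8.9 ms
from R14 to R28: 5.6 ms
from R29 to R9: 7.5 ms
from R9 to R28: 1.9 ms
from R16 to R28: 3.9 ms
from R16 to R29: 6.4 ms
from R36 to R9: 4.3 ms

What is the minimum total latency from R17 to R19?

Running Dijkstra from R17:
R17: 0
R29: 4.8  (via R17)
R9: 12.3  (via R29)
R7: 14  (via R9)
R28: 14.2  (via R9)
R14: 16.6  (via R28)
R16: 17.7  (via R9)
R36: 21.2  (via R9)
R19: 23.3  (via R36)
Shortest route: R17–R29–R9–R36–R19 = 23.3 ms.

23.3 ms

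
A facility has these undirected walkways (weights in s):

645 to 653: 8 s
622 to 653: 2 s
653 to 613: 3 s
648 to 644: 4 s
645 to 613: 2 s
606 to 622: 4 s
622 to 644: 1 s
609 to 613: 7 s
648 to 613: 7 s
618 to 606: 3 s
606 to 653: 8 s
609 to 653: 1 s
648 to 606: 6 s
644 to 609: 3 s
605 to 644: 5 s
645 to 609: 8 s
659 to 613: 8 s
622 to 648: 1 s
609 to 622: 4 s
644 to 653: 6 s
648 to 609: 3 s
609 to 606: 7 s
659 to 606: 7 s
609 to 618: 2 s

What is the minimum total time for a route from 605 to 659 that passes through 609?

20 s

Best 605 to 609: 605–644–609 costing 8
Shortest 609→659: 609–653–613–659 = 12
Total via 609: 8 + 12 = 20 s.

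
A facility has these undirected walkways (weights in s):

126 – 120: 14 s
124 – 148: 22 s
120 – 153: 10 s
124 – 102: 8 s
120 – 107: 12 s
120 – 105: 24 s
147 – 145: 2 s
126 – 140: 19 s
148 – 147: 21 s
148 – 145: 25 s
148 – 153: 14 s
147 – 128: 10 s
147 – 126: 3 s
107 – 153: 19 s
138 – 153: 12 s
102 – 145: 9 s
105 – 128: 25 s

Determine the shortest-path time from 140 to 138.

55 s

Settle nodes by increasing distance from 140:
140: 0
126: 19  (via 140)
147: 22  (via 126)
145: 24  (via 147)
128: 32  (via 147)
102: 33  (via 145)
120: 33  (via 126)
124: 41  (via 102)
153: 43  (via 120)
148: 43  (via 147)
107: 45  (via 120)
138: 55  (via 153)
Shortest route: 140–126–120–153–138 = 55 s.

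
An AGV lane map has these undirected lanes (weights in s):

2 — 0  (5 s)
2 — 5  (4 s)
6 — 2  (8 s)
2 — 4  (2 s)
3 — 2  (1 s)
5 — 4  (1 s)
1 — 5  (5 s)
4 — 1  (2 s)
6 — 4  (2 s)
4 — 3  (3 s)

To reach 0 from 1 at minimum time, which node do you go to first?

Candidate routes:
1 → 4 → 2 → 0: 2+2+5 = 9
1 → 4 → 3 → 2 → 0: 2+3+1+5 = 11
The minimum is 9 s via 1 → 4 → 2 → 0.
So from 1 the first move is to 4.

4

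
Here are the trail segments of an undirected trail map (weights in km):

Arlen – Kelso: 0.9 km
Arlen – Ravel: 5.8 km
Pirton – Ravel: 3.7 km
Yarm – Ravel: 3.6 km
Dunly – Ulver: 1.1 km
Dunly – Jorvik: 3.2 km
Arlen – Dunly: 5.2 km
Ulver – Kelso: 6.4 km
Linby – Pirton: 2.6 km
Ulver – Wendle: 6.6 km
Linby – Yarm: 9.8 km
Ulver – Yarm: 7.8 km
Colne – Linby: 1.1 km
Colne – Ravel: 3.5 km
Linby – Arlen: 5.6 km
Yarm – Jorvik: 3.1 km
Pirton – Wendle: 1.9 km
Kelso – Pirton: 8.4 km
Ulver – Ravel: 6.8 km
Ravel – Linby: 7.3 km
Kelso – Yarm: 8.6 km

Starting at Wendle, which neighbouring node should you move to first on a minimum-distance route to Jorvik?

Ulver

Compare a few routes:
Wendle - Pirton - Linby - Colne - Ravel - Yarm - Jorvik: 1.9+2.6+1.1+3.5+3.6+3.1 = 15.8
Wendle - Ulver - Dunly - Jorvik: 6.6+1.1+3.2 = 10.9
Wendle - Pirton - Ravel - Yarm - Jorvik: 1.9+3.7+3.6+3.1 = 12.3
Cheapest is Wendle - Ulver - Dunly - Jorvik at 10.9 km.
So from Wendle the first move is to Ulver.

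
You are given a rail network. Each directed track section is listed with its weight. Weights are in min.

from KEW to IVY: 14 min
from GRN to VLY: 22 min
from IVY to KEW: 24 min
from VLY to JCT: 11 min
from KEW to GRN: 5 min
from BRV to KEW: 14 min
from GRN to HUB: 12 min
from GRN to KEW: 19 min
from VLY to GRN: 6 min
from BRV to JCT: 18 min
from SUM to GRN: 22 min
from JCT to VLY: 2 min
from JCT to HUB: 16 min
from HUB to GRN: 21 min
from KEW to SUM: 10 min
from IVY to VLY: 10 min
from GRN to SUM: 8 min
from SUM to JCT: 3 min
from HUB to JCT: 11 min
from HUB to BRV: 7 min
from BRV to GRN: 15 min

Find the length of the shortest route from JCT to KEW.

Candidate routes:
JCT–HUB–BRV–KEW: 16+7+14 = 37
JCT–VLY–GRN–HUB–BRV–KEW: 2+6+12+7+14 = 41
JCT–VLY–GRN–KEW: 2+6+19 = 27
The minimum is 27 min via JCT–VLY–GRN–KEW.

27 min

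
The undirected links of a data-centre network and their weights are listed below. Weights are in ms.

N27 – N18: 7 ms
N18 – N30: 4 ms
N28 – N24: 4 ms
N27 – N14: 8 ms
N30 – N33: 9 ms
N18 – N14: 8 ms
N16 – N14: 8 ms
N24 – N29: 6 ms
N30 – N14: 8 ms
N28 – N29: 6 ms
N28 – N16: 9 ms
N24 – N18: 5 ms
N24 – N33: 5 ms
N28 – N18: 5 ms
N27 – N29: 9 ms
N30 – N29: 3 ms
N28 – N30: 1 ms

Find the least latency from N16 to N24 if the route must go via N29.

Best N16 to N29: N16–N28–N30–N29 costing 13
Best N29 to N24: N29–N24 costing 6
Total via N29: 13 + 6 = 19 ms.

19 ms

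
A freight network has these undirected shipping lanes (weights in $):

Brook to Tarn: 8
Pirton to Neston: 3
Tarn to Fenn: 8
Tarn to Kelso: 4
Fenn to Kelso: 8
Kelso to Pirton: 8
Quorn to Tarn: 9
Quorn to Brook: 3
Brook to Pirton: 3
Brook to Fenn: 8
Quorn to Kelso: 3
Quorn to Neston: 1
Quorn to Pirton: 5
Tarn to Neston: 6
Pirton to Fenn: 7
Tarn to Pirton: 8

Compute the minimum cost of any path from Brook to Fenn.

$8

Shortest distances from Brook:
Brook: 0
Pirton: 3  (via Brook)
Quorn: 3  (via Brook)
Neston: 4  (via Quorn)
Kelso: 6  (via Quorn)
Fenn: 8  (via Brook)
Shortest route: Brook → Fenn = $8.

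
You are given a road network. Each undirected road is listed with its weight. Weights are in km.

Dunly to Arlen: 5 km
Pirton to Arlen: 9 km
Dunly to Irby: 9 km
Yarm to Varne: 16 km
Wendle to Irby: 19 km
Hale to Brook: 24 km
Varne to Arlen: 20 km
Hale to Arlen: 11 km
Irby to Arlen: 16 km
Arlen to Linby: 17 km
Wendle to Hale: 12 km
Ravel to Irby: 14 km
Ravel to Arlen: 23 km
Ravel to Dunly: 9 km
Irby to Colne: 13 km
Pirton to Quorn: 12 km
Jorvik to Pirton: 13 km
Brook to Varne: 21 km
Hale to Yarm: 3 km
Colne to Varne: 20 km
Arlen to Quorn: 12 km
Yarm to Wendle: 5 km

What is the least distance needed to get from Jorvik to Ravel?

36 km

Running Dijkstra from Jorvik:
Jorvik: 0
Pirton: 13  (via Jorvik)
Arlen: 22  (via Pirton)
Quorn: 25  (via Pirton)
Dunly: 27  (via Arlen)
Hale: 33  (via Arlen)
Irby: 36  (via Dunly)
Ravel: 36  (via Dunly)
Shortest route: Jorvik–Pirton–Arlen–Dunly–Ravel = 36 km.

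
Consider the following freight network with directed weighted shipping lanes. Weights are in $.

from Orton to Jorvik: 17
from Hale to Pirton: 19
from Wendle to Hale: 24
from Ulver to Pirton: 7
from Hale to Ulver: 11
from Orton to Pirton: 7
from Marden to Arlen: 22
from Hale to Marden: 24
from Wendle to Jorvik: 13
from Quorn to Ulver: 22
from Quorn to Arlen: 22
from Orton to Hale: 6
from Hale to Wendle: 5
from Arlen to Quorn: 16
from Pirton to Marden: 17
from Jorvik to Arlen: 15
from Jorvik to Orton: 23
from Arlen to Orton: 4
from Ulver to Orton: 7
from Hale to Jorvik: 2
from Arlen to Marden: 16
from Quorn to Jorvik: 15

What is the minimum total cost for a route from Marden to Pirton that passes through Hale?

$50

Best Marden to Hale: Marden → Arlen → Orton → Hale costing 32
Best Hale to Pirton: Hale → Ulver → Pirton costing 18
Total via Hale: 32 + 18 = $50.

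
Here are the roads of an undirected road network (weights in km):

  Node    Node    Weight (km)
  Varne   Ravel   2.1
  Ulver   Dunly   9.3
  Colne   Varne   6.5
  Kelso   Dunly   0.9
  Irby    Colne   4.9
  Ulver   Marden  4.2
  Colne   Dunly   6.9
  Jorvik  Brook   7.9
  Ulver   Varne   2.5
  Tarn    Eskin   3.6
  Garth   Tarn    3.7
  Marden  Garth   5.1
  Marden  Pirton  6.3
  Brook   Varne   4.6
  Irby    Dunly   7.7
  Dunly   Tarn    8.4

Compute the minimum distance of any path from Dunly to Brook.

Candidate routes:
Dunly–Ulver–Varne–Brook: 9.3+2.5+4.6 = 16.4
Dunly–Colne–Varne–Brook: 6.9+6.5+4.6 = 18
The minimum is 16.4 km via Dunly–Ulver–Varne–Brook.

16.4 km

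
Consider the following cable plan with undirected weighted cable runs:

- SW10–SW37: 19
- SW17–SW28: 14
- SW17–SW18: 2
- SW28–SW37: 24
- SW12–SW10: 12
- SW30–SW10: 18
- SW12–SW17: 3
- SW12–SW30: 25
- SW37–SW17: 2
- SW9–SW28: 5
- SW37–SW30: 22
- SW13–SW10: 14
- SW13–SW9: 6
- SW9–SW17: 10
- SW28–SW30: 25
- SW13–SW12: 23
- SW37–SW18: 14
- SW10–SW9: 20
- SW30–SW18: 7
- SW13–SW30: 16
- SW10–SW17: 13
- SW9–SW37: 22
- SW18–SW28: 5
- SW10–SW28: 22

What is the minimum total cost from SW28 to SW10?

Shortest distances from SW28:
SW28: 0
SW9: 5  (via SW28)
SW18: 5  (via SW28)
SW17: 7  (via SW18)
SW37: 9  (via SW17)
SW12: 10  (via SW17)
SW13: 11  (via SW9)
SW30: 12  (via SW18)
SW10: 20  (via SW17)
Shortest route: SW28–SW18–SW17–SW10 = 20.

20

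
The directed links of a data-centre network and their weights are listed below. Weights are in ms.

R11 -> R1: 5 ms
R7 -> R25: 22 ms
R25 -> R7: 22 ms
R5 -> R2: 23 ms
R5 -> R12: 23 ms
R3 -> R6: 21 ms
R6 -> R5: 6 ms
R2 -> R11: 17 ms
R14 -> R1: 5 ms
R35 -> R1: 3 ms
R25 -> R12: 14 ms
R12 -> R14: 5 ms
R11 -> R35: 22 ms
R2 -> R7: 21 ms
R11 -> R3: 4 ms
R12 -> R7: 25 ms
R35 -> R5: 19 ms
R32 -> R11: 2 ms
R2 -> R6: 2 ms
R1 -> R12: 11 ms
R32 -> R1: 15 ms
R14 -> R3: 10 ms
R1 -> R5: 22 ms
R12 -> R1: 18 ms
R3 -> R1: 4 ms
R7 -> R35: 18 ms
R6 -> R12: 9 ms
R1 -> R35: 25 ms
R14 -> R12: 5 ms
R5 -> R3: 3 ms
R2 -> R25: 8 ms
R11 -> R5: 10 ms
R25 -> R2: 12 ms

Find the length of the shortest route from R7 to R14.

37 ms

Shortest distances from R7:
R7: 0
R35: 18  (via R7)
R1: 21  (via R35)
R25: 22  (via R7)
R12: 32  (via R1)
R2: 34  (via R25)
R6: 36  (via R2)
R14: 37  (via R12)
Shortest route: R7 → R35 → R1 → R12 → R14 = 37 ms.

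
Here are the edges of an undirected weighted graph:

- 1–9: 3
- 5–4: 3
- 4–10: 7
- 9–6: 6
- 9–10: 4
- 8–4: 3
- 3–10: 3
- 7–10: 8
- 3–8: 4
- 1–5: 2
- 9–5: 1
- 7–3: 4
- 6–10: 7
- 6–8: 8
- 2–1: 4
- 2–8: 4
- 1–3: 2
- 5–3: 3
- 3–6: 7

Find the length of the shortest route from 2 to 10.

Compare a few routes:
2 → 1 → 3 → 10: 4+2+3 = 9
2 → 1 → 9 → 10: 4+3+4 = 11
2 → 8 → 3 → 10: 4+4+3 = 11
Cheapest is 2 → 1 → 3 → 10 at 9.

9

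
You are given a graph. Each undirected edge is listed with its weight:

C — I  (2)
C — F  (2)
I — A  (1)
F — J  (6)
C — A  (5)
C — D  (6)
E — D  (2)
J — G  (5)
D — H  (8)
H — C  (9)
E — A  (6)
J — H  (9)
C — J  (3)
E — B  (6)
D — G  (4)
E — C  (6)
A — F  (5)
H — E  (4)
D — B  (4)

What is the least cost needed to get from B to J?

13

Compare a few routes:
B → D → E → C → J: 4+2+6+3 = 15
B → D → G → J: 4+4+5 = 13
The minimum is 13 via B → D → G → J.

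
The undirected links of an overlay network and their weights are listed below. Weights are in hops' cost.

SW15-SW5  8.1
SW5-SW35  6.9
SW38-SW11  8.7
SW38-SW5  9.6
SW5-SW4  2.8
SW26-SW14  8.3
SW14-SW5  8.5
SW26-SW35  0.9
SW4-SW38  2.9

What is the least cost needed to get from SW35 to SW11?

21.3 hops' cost

Running Dijkstra from SW35:
SW35: 0
SW26: 0.9  (via SW35)
SW5: 6.9  (via SW35)
SW14: 9.2  (via SW26)
SW4: 9.7  (via SW5)
SW38: 12.6  (via SW4)
SW15: 15  (via SW5)
SW11: 21.3  (via SW38)
Shortest route: SW35 → SW5 → SW4 → SW38 → SW11 = 21.3 hops' cost.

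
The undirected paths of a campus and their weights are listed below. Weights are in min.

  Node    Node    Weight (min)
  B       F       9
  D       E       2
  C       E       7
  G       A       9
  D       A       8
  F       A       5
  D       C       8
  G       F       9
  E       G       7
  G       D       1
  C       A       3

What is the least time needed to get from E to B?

21 min

Compare a few routes:
E–D–A–F–B: 2+8+5+9 = 24
E–G–F–B: 7+9+9 = 25
E–C–A–F–B: 7+3+5+9 = 24
E–D–G–F–B: 2+1+9+9 = 21
Cheapest is E–D–G–F–B at 21 min.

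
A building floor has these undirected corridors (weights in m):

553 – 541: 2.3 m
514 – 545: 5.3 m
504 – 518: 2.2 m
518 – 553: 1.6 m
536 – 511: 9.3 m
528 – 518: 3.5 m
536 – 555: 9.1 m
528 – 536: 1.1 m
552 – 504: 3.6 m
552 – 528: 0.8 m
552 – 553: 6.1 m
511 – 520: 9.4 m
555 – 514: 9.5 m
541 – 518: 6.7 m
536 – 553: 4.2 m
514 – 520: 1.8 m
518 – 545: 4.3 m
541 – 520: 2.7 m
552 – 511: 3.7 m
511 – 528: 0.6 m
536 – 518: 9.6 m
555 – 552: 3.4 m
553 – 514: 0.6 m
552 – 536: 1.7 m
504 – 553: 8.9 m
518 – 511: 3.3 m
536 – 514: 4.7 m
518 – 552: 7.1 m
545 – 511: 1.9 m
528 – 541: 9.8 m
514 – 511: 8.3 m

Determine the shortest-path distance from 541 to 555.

11.6 m

Shortest distances from 541:
541: 0
553: 2.3  (via 541)
520: 2.7  (via 541)
514: 2.9  (via 553)
518: 3.9  (via 553)
504: 6.1  (via 518)
536: 6.5  (via 553)
511: 7.2  (via 518)
528: 7.4  (via 518)
545: 8.2  (via 514)
552: 8.2  (via 536)
555: 11.6  (via 552)
Shortest route: 541 → 553 → 536 → 552 → 555 = 11.6 m.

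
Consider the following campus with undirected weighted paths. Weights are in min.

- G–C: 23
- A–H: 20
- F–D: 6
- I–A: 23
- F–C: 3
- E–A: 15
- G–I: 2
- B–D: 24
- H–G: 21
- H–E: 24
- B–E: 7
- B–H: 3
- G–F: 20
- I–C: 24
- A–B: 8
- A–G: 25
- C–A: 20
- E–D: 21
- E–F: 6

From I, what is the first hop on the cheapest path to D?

Candidate routes:
I - C - F - D: 24+3+6 = 33
I - G - C - F - D: 2+23+3+6 = 34
I - G - F - D: 2+20+6 = 28
I - G - H - B - E - F - D: 2+21+3+7+6+6 = 45
The minimum is 28 min via I - G - F - D.
So from I the first move is to G.

G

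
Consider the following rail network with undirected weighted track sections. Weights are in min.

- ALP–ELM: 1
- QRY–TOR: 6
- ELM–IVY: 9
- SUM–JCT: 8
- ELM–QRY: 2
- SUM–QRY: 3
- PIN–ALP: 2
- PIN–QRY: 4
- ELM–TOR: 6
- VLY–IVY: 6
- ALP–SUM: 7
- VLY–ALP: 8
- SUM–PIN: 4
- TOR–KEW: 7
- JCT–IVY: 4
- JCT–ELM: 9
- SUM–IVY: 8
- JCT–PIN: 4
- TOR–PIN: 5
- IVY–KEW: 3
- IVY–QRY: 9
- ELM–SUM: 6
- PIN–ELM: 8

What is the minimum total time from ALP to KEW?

Running Dijkstra from ALP:
ALP: 0
ELM: 1  (via ALP)
PIN: 2  (via ALP)
QRY: 3  (via ELM)
SUM: 6  (via PIN)
JCT: 6  (via PIN)
TOR: 7  (via ELM)
VLY: 8  (via ALP)
IVY: 10  (via ELM)
KEW: 13  (via IVY)
Shortest route: ALP → ELM → IVY → KEW = 13 min.

13 min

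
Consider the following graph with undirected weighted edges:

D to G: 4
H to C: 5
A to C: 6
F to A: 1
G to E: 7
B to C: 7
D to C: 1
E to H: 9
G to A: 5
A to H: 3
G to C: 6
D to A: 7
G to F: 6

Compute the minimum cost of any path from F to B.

Shortest distances from F:
F: 0
A: 1  (via F)
H: 4  (via A)
G: 6  (via F)
C: 7  (via A)
D: 8  (via A)
E: 13  (via H)
B: 14  (via C)
Shortest route: F → A → C → B = 14.

14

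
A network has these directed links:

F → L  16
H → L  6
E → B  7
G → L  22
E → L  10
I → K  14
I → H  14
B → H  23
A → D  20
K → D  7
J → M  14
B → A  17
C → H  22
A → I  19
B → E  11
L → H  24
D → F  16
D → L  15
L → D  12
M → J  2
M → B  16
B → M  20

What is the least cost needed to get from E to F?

Compare a few routes:
E–B–A–D–F: 7+17+20+16 = 60
E–B–H–L–D–F: 7+23+6+12+16 = 64
E–L–D–F: 10+12+16 = 38
Cheapest is E–L–D–F at 38.

38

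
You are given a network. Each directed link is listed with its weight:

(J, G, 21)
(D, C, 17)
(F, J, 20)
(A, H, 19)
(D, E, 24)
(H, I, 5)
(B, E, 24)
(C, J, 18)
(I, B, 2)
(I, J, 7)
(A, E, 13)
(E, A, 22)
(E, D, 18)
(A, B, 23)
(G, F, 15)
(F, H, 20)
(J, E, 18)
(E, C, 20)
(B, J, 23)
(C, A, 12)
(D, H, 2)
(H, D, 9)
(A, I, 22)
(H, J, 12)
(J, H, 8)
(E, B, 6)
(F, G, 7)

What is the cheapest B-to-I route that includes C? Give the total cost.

75

Shortest B→C: B–E–C = 44
Best C to I: C–J–H–I costing 31
Total via C: 44 + 31 = 75.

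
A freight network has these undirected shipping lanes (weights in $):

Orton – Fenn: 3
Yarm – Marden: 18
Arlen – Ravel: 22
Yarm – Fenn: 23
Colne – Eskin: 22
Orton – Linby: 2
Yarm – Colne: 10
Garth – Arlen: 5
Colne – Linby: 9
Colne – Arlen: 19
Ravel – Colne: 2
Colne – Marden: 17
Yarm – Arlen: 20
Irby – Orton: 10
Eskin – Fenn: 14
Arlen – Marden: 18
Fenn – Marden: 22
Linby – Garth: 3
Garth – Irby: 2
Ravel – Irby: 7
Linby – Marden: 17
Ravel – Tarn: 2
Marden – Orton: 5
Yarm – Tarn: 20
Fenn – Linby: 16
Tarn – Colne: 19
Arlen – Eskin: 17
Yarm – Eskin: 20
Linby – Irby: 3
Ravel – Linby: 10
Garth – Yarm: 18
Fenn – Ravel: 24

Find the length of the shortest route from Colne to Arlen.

Candidate routes:
Colne - Ravel - Irby - Garth - Arlen: 2+7+2+5 = 16
Colne - Linby - Irby - Garth - Arlen: 9+3+2+5 = 19
Colne - Linby - Garth - Arlen: 9+3+5 = 17
Colne - Arlen: 19 = 19
The minimum is $16 via Colne - Ravel - Irby - Garth - Arlen.

$16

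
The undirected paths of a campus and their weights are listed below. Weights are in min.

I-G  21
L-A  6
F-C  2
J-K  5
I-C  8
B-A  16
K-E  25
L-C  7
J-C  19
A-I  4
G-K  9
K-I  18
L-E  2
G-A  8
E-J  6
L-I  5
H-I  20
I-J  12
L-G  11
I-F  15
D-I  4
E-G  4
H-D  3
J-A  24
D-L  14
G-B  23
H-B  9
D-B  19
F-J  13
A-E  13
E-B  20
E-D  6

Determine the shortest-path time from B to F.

Enumerating some paths:
B - H - D - E - L - C - F: 9+3+6+2+7+2 = 29
B - A - I - C - F: 16+4+8+2 = 30
B - H - D - I - C - F: 9+3+4+8+2 = 26
B - H - D - I - L - C - F: 9+3+4+5+7+2 = 30
The minimum is 26 min via B - H - D - I - C - F.

26 min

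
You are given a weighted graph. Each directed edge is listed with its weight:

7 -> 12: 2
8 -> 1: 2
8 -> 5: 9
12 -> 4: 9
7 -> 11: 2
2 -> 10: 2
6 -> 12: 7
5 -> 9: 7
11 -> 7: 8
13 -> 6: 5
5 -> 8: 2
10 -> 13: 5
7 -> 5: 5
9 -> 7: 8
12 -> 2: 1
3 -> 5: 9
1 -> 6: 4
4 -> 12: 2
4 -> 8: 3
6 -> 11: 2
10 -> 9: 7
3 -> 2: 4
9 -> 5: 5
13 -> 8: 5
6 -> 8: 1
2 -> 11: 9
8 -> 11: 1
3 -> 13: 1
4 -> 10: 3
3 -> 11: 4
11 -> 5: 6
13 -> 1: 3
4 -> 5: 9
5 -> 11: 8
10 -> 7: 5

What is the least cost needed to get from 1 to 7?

Compare a few routes:
1 - 6 - 12 - 2 - 10 - 7: 4+7+1+2+5 = 19
1 - 6 - 11 - 7: 4+2+8 = 14
Cheapest is 1 - 6 - 11 - 7 at 14.

14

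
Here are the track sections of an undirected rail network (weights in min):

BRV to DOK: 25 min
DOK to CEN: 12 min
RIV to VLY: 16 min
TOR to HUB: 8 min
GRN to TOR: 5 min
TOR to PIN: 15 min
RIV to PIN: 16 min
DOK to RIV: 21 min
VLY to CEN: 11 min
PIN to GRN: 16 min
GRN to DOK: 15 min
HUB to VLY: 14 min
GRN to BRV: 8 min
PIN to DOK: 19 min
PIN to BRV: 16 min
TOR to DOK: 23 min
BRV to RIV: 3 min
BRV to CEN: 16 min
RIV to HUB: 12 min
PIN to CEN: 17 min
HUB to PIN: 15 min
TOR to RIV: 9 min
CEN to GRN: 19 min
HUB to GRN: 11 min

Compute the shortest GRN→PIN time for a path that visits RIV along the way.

Best GRN to RIV: GRN–BRV–RIV costing 11
Shortest RIV→PIN: RIV–PIN = 16
Total via RIV: 11 + 16 = 27 min.

27 min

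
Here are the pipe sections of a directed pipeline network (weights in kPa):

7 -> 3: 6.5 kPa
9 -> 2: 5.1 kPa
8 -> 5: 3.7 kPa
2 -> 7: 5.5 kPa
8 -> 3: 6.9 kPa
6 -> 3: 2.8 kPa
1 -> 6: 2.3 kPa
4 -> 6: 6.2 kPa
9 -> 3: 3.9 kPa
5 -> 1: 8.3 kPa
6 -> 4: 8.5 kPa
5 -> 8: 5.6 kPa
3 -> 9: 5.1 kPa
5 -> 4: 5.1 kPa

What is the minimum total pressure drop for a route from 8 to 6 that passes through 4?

15 kPa

Best 8 to 4: 8–5–4 costing 8.8
Best 4 to 6: 4–6 costing 6.2
Total via 4: 8.8 + 6.2 = 15 kPa.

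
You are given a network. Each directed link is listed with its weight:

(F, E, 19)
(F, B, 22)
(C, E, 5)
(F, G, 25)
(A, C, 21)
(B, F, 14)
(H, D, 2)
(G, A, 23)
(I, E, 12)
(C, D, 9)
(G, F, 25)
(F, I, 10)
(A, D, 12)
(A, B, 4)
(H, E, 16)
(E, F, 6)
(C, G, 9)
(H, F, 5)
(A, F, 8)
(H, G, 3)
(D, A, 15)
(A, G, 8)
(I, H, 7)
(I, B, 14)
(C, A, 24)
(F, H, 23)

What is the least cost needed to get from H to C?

38

Candidate routes:
H → D → A → C: 2+15+21 = 38
H → F → G → A → C: 5+25+23+21 = 74
H → G → A → C: 3+23+21 = 47
H → E → F → G → A → C: 16+6+25+23+21 = 91
The minimum is 38 via H → D → A → C.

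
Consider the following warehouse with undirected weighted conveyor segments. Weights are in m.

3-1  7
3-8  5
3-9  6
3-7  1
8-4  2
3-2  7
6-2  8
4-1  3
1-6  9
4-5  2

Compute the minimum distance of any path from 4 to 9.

Settle nodes by increasing distance from 4:
4: 0
5: 2  (via 4)
8: 2  (via 4)
1: 3  (via 4)
3: 7  (via 8)
7: 8  (via 3)
6: 12  (via 1)
9: 13  (via 3)
Shortest route: 4–8–3–9 = 13 m.

13 m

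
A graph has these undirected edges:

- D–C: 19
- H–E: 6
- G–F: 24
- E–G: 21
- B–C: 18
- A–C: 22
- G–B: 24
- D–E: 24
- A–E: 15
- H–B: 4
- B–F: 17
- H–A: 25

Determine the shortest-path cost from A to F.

42

Settle nodes by increasing distance from A:
A: 0
E: 15  (via A)
H: 21  (via E)
C: 22  (via A)
B: 25  (via H)
G: 36  (via E)
D: 39  (via E)
F: 42  (via B)
Shortest route: A–E–H–B–F = 42.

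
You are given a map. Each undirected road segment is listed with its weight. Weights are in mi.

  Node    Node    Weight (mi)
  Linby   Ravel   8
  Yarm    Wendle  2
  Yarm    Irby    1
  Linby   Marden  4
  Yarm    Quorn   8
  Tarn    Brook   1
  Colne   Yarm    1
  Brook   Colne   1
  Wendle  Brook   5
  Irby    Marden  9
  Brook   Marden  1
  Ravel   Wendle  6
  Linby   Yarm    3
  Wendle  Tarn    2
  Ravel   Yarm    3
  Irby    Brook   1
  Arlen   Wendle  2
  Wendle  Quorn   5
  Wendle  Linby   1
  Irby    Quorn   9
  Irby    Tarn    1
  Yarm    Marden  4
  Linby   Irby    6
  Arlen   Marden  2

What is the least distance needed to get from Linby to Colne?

4 mi

Enumerating some paths:
Linby - Yarm - Colne: 3+1 = 4
Linby - Wendle - Tarn - Brook - Colne: 1+2+1+1 = 5
Linby - Yarm - Irby - Brook - Colne: 3+1+1+1 = 6
The minimum is 4 mi via Linby - Yarm - Colne.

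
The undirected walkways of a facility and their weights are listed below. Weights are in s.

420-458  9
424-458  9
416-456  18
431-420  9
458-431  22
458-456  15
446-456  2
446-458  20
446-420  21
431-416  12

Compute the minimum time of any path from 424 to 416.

Shortest distances from 424:
424: 0
458: 9  (via 424)
420: 18  (via 458)
456: 24  (via 458)
446: 26  (via 456)
431: 27  (via 420)
416: 39  (via 431)
Shortest route: 424 → 458 → 420 → 431 → 416 = 39 s.

39 s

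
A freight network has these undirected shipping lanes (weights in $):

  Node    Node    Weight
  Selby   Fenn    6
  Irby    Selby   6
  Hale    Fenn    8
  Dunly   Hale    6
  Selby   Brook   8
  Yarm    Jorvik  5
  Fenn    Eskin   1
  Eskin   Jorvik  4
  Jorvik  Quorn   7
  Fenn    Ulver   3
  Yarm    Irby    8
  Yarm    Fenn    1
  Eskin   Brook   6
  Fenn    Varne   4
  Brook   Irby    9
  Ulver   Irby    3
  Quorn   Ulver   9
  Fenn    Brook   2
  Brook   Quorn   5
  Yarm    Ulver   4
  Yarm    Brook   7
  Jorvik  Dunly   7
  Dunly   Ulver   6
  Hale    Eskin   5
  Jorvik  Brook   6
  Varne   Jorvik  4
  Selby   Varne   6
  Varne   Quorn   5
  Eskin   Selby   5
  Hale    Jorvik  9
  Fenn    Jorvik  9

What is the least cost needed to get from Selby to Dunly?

Running Dijkstra from Selby:
Selby: 0
Eskin: 5  (via Selby)
Irby: 6  (via Selby)
Varne: 6  (via Selby)
Fenn: 6  (via Selby)
Yarm: 7  (via Fenn)
Brook: 8  (via Selby)
Ulver: 9  (via Irby)
Jorvik: 9  (via Eskin)
Hale: 10  (via Eskin)
Quorn: 11  (via Varne)
Dunly: 15  (via Ulver)
Shortest route: Selby → Irby → Ulver → Dunly = $15.

$15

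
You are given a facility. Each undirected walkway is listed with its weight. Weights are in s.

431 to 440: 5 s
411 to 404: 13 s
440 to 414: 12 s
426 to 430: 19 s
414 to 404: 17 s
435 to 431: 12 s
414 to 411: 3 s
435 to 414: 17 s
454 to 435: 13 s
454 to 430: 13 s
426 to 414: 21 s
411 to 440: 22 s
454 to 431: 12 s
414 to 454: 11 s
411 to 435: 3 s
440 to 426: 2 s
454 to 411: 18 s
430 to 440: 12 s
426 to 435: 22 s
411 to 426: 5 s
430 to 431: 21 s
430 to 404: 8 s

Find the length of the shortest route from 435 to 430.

Running Dijkstra from 435:
435: 0
411: 3  (via 435)
414: 6  (via 411)
426: 8  (via 411)
440: 10  (via 426)
431: 12  (via 435)
454: 13  (via 435)
404: 16  (via 411)
430: 22  (via 440)
Shortest route: 435–411–426–440–430 = 22 s.

22 s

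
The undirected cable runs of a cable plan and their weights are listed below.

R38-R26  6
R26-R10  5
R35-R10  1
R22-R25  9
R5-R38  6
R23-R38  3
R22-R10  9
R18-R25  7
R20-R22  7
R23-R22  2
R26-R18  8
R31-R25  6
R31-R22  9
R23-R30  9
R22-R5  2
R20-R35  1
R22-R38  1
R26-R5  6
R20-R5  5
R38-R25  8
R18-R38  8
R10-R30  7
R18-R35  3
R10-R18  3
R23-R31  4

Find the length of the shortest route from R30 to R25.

Shortest distances from R30:
R30: 0
R10: 7  (via R30)
R35: 8  (via R10)
R20: 9  (via R35)
R23: 9  (via R30)
R18: 10  (via R10)
R22: 11  (via R23)
R26: 12  (via R10)
R38: 12  (via R23)
R5: 13  (via R22)
R31: 13  (via R23)
R25: 17  (via R18)
Shortest route: R30 → R10 → R18 → R25 = 17.

17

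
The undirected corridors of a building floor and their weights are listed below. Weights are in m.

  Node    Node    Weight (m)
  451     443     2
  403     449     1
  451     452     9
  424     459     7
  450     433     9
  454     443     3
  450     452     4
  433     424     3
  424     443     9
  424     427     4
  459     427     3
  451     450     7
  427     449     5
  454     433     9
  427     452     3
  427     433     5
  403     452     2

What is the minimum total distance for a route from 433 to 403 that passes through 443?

25 m

Shortest 433→443: 433 → 424 → 443 = 12
Shortest 443→403: 443 → 451 → 452 → 403 = 13
Total via 443: 12 + 13 = 25 m.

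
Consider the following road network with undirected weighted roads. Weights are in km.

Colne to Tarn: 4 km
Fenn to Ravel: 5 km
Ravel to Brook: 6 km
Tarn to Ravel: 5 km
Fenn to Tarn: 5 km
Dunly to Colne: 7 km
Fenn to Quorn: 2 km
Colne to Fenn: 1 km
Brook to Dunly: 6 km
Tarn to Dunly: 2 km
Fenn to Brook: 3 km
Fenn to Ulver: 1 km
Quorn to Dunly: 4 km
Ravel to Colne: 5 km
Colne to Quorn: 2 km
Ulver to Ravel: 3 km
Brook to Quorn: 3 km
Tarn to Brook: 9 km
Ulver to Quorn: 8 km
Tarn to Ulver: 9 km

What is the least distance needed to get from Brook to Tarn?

8 km

Settle nodes by increasing distance from Brook:
Brook: 0
Quorn: 3  (via Brook)
Fenn: 3  (via Brook)
Colne: 4  (via Fenn)
Ulver: 4  (via Fenn)
Dunly: 6  (via Brook)
Ravel: 6  (via Brook)
Tarn: 8  (via Fenn)
Shortest route: Brook → Fenn → Tarn = 8 km.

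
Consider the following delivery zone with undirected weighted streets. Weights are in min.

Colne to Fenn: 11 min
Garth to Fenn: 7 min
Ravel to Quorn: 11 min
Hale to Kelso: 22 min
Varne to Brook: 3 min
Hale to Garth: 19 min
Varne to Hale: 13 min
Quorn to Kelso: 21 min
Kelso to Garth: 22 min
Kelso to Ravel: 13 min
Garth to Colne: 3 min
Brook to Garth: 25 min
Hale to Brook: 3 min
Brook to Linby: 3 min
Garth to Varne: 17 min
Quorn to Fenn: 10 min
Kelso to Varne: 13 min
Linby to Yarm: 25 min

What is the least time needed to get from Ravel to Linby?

Candidate routes:
Ravel - Kelso - Varne - Brook - Linby: 13+13+3+3 = 32
Ravel - Kelso - Varne - Hale - Brook - Linby: 13+13+13+3+3 = 45
Ravel - Kelso - Hale - Brook - Linby: 13+22+3+3 = 41
Cheapest is Ravel - Kelso - Varne - Brook - Linby at 32 min.

32 min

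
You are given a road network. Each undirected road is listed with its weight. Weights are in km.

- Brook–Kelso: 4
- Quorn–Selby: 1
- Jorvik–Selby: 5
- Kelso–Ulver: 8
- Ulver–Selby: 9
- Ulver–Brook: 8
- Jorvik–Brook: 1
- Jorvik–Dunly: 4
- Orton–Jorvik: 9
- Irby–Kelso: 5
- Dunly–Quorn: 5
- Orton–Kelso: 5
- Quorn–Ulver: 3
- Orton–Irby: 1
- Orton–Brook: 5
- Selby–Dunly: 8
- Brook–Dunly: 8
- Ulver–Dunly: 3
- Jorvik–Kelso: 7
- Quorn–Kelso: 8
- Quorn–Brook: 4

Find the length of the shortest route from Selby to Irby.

Enumerating some paths:
Selby–Quorn–Brook–Orton–Irby: 1+4+5+1 = 11
Selby–Quorn–Brook–Kelso–Irby: 1+4+4+5 = 14
Selby–Jorvik–Brook–Orton–Irby: 5+1+5+1 = 12
Cheapest is Selby–Quorn–Brook–Orton–Irby at 11 km.

11 km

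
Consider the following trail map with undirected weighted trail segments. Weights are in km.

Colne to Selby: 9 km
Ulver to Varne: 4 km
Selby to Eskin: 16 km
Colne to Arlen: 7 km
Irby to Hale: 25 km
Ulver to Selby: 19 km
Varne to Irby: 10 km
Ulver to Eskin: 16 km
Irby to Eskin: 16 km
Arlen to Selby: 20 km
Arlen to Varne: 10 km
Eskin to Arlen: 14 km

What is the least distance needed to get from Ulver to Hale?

Settle nodes by increasing distance from Ulver:
Ulver: 0
Varne: 4  (via Ulver)
Arlen: 14  (via Varne)
Irby: 14  (via Varne)
Eskin: 16  (via Ulver)
Selby: 19  (via Ulver)
Colne: 21  (via Arlen)
Hale: 39  (via Irby)
Shortest route: Ulver → Varne → Irby → Hale = 39 km.

39 km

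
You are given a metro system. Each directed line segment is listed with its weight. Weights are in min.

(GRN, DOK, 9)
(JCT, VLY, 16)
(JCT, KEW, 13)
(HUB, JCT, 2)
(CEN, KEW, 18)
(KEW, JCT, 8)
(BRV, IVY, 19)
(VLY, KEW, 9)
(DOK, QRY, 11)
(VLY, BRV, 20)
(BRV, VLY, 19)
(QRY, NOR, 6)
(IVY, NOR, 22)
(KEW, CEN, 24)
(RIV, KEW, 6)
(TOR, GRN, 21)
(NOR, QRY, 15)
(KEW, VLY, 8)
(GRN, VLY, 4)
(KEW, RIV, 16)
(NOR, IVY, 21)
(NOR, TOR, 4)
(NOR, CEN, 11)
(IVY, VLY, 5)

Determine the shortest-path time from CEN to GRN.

Candidate routes:
CEN → KEW → JCT → VLY → BRV → IVY → NOR → TOR → GRN: 18+8+16+20+19+22+4+21 = 128
CEN → KEW → VLY → BRV → IVY → NOR → TOR → GRN: 18+8+20+19+22+4+21 = 112
The minimum is 112 min via CEN → KEW → VLY → BRV → IVY → NOR → TOR → GRN.

112 min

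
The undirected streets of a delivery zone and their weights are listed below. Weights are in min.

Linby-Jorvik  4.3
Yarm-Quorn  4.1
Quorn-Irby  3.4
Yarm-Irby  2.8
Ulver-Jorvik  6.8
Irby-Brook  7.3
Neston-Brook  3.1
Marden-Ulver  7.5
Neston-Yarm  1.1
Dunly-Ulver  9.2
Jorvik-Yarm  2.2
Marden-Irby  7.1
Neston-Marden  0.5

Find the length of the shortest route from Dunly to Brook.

Candidate routes:
Dunly → Ulver → Marden → Neston → Brook: 9.2+7.5+0.5+3.1 = 20.3
Dunly → Ulver → Jorvik → Yarm → Neston → Brook: 9.2+6.8+2.2+1.1+3.1 = 22.4
Dunly → Ulver → Jorvik → Yarm → Irby → Brook: 9.2+6.8+2.2+2.8+7.3 = 28.3
The minimum is 20.3 min via Dunly → Ulver → Marden → Neston → Brook.

20.3 min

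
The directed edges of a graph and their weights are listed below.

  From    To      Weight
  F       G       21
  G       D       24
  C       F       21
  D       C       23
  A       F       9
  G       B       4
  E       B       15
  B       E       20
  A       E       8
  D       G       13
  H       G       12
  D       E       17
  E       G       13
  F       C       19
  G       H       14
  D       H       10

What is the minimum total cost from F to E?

Running Dijkstra from F:
F: 0
C: 19  (via F)
G: 21  (via F)
B: 25  (via G)
H: 35  (via G)
D: 45  (via G)
E: 45  (via B)
Shortest route: F → G → B → E = 45.

45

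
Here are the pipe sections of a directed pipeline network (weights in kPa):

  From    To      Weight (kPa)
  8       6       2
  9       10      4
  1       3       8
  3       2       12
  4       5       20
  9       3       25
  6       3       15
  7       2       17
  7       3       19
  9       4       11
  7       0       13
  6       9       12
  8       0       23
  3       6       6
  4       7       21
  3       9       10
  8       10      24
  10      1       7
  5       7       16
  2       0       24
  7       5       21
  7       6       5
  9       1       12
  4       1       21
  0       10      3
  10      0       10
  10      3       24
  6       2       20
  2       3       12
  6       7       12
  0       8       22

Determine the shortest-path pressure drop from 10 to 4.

Settle nodes by increasing distance from 10:
10: 0
1: 7  (via 10)
0: 10  (via 10)
3: 15  (via 1)
6: 21  (via 3)
9: 25  (via 3)
2: 27  (via 3)
8: 32  (via 0)
7: 33  (via 6)
4: 36  (via 9)
Shortest route: 10 → 1 → 3 → 9 → 4 = 36 kPa.

36 kPa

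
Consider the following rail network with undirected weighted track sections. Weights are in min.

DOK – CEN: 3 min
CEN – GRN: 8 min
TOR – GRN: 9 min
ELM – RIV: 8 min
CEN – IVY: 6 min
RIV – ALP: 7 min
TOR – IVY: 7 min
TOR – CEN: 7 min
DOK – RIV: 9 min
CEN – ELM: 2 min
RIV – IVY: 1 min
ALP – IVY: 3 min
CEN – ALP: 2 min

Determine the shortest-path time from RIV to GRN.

14 min

Enumerating some paths:
RIV → IVY → ALP → CEN → GRN: 1+3+2+8 = 14
RIV → ALP → CEN → GRN: 7+2+8 = 17
RIV → IVY → TOR → GRN: 1+7+9 = 17
RIV → IVY → CEN → GRN: 1+6+8 = 15
The minimum is 14 min via RIV → IVY → ALP → CEN → GRN.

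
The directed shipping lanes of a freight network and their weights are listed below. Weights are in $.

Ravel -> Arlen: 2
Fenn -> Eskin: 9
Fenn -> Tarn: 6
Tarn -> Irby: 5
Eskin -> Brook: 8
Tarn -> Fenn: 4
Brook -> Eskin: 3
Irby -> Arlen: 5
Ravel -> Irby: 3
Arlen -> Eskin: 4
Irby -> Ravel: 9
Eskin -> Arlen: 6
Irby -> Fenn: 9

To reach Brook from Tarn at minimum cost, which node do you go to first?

Fenn

Candidate routes:
Tarn → Irby → Ravel → Arlen → Eskin → Brook: 5+9+2+4+8 = 28
Tarn → Fenn → Eskin → Brook: 4+9+8 = 21
Tarn → Irby → Arlen → Eskin → Brook: 5+5+4+8 = 22
The minimum is $21 via Tarn → Fenn → Eskin → Brook.
So from Tarn the first move is to Fenn.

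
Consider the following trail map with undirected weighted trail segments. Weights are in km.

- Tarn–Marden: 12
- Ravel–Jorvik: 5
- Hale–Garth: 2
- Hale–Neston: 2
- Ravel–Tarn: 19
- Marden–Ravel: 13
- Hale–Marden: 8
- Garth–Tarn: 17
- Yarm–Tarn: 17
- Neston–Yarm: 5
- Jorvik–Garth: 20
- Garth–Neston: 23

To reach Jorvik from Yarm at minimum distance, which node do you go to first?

Enumerating some paths:
Yarm–Tarn–Ravel–Jorvik: 17+19+5 = 41
Yarm–Neston–Hale–Garth–Jorvik: 5+2+2+20 = 29
Yarm–Neston–Hale–Marden–Ravel–Jorvik: 5+2+8+13+5 = 33
The minimum is 29 km via Yarm–Neston–Hale–Garth–Jorvik.
So from Yarm the first move is to Neston.

Neston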